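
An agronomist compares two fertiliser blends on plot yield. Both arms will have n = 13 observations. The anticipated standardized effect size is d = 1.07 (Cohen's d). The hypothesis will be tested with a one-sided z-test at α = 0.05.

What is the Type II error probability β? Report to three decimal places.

Noncentrality parameter: δ = d·√(n/2) = 1.07 × √(13/2) = 2.7280
Critical value for a one-sided test at α = 0.05: z_α = 1.645.
Power = P(Z > 1.645 − δ) = Φ(1.083) = 0.8606.
Type II error: β = 1 − power = 1 − 0.8606 = 0.1394.

β ≈ 0.139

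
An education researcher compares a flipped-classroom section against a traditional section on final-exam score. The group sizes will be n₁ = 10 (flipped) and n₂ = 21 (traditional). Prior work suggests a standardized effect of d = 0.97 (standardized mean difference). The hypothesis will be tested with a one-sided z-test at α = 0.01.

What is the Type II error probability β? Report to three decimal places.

β ≈ 0.421

Noncentrality parameter: δ = d / √(1/n₁ + 1/n₂) = 0.97 / √(1/10 + 1/21) = 2.5246
Critical value for a one-sided test at α = 0.01: z_α = 2.326.
Power = P(Z > 2.326 − δ) = Φ(0.198) = 0.5786.
Type II error: β = 1 − power = 1 − 0.5786 = 0.4214.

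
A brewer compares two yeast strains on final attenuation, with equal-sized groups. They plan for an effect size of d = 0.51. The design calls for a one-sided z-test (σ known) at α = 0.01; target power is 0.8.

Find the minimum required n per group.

For power 0.8 need Φ(δ − z_{0.01}) = 0.8, so δ = z_{0.01} + z_{0.20} = 2.326 + 0.842 = 3.168.
δ = d·√(n/2) ⇒ n = 2(δ/d)² = 2 × (3.168 / 0.51)² = 77.17.
Rounding up, n = 78 per group.

n = 78 per group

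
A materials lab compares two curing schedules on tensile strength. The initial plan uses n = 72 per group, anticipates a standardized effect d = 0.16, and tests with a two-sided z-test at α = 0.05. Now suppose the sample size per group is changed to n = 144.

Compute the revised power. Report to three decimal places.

Power ≈ 0.274

With n = 144 per group: δ = d·√(n/2) = 0.16 × √(144/2) = 1.3576. Critical value z_{0.025} = 1.960.
Revised power = Φ(δ − 1.960) + Φ(−δ − 1.960) = Φ(-0.602) + Φ(-3.318) = 0.2735 + 0.0005 = 0.2739.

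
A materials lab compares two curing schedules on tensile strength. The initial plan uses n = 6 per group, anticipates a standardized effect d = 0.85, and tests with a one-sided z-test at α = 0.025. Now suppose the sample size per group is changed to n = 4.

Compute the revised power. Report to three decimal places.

Power ≈ 0.224

With n = 4 per group: δ = d·√(n/2) = 0.85 × √(4/2) = 1.2021. Critical value z_{0.025} = 1.960.
Revised power = Φ(δ − 1.960) = Φ(-0.758) = 0.2243.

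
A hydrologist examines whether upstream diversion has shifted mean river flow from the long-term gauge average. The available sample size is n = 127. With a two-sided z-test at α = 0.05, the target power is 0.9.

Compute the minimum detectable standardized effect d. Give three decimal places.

d ≈ 0.288

Need Φ(δ − 1.960) = 0.9, so δ = 1.960 + 1.282 = 3.242.
(Lower-tail contribution to power is negligible for δ > 0.)
δ = d·√n ⇒ d = δ/√n = 3.242/√127 = 0.2876.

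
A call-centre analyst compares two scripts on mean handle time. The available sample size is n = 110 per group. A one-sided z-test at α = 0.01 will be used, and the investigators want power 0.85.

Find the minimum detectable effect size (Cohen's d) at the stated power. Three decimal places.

Need Φ(δ − 2.326) = 0.85, so δ = 2.326 + 1.036 = 3.363.
δ = d·√(n/2) ⇒ d = δ/√(n/2) = 3.363/√(110/2) = 0.4534.

d ≈ 0.453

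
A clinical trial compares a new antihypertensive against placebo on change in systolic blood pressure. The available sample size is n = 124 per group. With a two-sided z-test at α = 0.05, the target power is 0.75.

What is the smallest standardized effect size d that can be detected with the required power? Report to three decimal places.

Required noncentrality: δ = z_{0.025} + z_{0.25} = 1.960 + 0.674 = 2.634.
(The second rejection-region term Φ(−δ − z_{α/2}) is negligible and dropped.)
δ = d·√(n/2) ⇒ d = δ/√(n/2) = 2.634/√(124/2) = 0.3346.

d ≈ 0.335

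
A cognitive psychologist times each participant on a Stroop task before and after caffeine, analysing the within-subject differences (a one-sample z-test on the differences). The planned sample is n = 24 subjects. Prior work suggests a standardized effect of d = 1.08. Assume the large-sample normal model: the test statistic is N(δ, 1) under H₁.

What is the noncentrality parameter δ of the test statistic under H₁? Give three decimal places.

δ = d·√n = 1.08 × √24 = 5.2909

δ ≈ 5.291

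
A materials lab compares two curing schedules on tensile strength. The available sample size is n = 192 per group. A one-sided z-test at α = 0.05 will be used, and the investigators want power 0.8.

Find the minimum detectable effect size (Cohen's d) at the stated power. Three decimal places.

Need Φ(δ − 1.645) = 0.8, so δ = 1.645 + 0.842 = 2.486.
δ = d·√(n/2) ⇒ d = δ/√(n/2) = 2.486/√(192/2) = 0.2538.

d ≈ 0.254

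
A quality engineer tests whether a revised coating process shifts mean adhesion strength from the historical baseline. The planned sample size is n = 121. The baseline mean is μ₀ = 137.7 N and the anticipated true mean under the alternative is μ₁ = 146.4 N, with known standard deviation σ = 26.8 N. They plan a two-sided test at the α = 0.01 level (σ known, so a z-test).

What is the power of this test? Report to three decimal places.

Power ≈ 0.840

Standardized effect: d = |μ₁ − μ₀| / σ = |146.4 − 137.7| / 26.8 = 0.3246
Noncentrality parameter: λ = d·√n = 0.3246 × √121 = 3.5709
Critical value for a two-sided test at α = 0.01: z_{α/2} = 2.576.
Power = Φ(λ − 2.576) + Φ(−λ − 2.576) = Φ(0.995) + Φ(-6.147) = 0.8401 + 0.0000 = 0.8401.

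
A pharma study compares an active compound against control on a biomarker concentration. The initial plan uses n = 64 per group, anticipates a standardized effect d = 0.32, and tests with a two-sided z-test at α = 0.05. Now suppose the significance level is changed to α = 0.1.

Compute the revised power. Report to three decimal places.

Power ≈ 0.566

δ = d·√(n/2) = 0.32 × √(64/2) = 1.8102 (unchanged). New critical value: z_{0.05} = 1.645.
Revised power = Φ(δ − 1.645) + Φ(−δ − 1.645) = Φ(0.165) + Φ(-3.455) = 0.5657 + 0.0003 = 0.5659.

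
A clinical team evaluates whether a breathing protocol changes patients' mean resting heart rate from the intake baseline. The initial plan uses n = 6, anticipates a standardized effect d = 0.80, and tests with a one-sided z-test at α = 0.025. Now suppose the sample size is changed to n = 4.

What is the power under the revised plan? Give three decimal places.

With n = 4: δ = d·√n = 0.80 × √4 = 1.6000. Critical value z_{0.025} = 1.960.
Revised power = P(Z > 1.960 − δ) = Φ(-0.360) = 0.3594.

Power ≈ 0.359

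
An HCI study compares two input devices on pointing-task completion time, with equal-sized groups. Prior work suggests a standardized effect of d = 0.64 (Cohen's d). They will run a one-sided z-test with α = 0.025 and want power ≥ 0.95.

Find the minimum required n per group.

n = 64 per group

For power 0.95 need Φ(δ − z_{0.025}) = 0.95, so δ = z_{0.025} + z_{0.05} = 1.960 + 1.645 = 3.605.
δ = d·√(n/2) ⇒ n = 2(δ/d)² = 2 × (3.605 / 0.64)² = 63.45.
Rounding up, n = 64 per group.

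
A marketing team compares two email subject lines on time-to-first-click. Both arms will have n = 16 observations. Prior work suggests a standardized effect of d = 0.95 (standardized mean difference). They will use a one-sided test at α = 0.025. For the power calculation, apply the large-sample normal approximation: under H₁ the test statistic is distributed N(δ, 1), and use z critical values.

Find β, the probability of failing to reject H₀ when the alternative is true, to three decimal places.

β ≈ 0.234

Noncentrality parameter: λ = d·√(n/2) = 0.95 × √(16/2) = 2.6870
One-sided α = 0.025 → critical value z_{0.025} = 1.960.
Power = Φ(λ − 1.960) = Φ(0.727) = 0.7664.
Type II error: β = 1 − power = 1 − 0.7664 = 0.2336.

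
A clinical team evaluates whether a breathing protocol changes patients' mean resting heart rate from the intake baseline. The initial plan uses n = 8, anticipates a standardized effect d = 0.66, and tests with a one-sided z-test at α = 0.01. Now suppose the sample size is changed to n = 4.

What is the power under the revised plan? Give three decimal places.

Power ≈ 0.157

With n = 4: δ = d·√n = 0.66 × √4 = 1.3200. Critical value z_{0.01} = 2.326.
Revised power = P(Z > 2.326 − δ) = Φ(-1.006) = 0.1571.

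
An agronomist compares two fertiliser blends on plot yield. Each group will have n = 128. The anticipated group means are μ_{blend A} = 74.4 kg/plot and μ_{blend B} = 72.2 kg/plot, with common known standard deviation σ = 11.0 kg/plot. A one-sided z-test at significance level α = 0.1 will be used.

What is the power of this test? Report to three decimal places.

Power ≈ 0.625

Standardized effect: d = |μ_{blend A} − μ_{blend B}| / σ = |74.4 − 72.2| / 11.0 = 0.2000
Noncentrality parameter: δ = d·√(n/2) = 0.2000 × √(128/2) = 1.6000
One-sided α = 0.1 → critical value z_{0.1} = 1.282.
Power = Φ(δ − 1.282) = Φ(0.318) = 0.6249.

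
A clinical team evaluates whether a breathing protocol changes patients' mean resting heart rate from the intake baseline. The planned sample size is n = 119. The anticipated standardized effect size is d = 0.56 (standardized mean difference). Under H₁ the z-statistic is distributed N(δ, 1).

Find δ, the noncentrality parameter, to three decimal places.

δ = d·√n = 0.56 × √119 = 6.1089

δ ≈ 6.109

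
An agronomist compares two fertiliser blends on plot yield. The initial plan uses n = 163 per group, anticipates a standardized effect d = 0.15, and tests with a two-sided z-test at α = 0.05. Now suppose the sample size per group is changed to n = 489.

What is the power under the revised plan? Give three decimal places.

With n = 489 per group: δ = d·√(n/2) = 0.15 × √(489/2) = 2.3455. Critical value z_{0.025} = 1.960.
Revised power = Φ(δ − 1.960) + Φ(−δ − 1.960) = Φ(0.386) + Φ(-4.305) = 0.6501 + 0.0000 = 0.6501.

Power ≈ 0.650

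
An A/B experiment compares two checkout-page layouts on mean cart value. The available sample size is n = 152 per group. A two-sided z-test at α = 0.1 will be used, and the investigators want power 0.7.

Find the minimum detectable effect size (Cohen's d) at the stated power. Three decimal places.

Need Φ(δ − 1.645) = 0.7, so δ = 1.645 + 0.524 = 2.169.
(Lower-tail contribution to power is negligible for δ > 0.)
δ = d·√(n/2) ⇒ d = δ/√(n/2) = 2.169/√(152/2) = 0.2488.

d ≈ 0.249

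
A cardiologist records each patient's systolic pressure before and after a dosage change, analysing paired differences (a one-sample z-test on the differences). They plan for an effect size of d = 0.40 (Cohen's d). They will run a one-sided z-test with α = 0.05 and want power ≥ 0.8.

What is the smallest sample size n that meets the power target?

n = 39

Set Φ(δ − 1.645) = 0.8; then δ − 1.645 = Φ⁻¹(0.8) = 0.842, giving δ = 2.486.
δ = d·√n ⇒ n = (δ/d)² = (2.486 / 0.40)² = 38.64.
Rounding up, n = 39.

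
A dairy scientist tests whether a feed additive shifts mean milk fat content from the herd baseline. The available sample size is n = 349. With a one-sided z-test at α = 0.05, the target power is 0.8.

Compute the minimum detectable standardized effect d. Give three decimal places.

Need Φ(δ − 1.645) = 0.8, so δ = 1.645 + 0.842 = 2.486.
δ = d·√n ⇒ d = δ/√n = 2.486/√349 = 0.1331.

d ≈ 0.133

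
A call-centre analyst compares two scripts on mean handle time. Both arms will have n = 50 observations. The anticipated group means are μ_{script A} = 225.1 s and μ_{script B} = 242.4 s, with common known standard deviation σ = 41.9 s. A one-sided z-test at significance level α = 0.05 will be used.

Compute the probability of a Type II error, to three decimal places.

Standardized effect: d = |μ_{script A} − μ_{script B}| / σ = |225.1 − 242.4| / 41.9 = 0.4129
Noncentrality parameter: δ = d·√(n/2) = 0.4129 × √(50/2) = 2.0644
Critical value for a one-sided test at α = 0.05: z_α = 1.645.
Power = P(Z > 1.645 − δ) = Φ(0.420) = 0.6626.
Type II error: β = 1 − power = 1 − 0.6626 = 0.3374.

β ≈ 0.337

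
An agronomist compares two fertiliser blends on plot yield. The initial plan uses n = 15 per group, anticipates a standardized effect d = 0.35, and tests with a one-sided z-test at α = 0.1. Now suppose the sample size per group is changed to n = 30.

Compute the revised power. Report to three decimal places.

With n = 30 per group: δ = d·√(n/2) = 0.35 × √(30/2) = 1.3555. Critical value z_{0.1} = 1.282.
Revised power = Φ(δ − 1.282) = Φ(0.074) = 0.5295.

Power ≈ 0.529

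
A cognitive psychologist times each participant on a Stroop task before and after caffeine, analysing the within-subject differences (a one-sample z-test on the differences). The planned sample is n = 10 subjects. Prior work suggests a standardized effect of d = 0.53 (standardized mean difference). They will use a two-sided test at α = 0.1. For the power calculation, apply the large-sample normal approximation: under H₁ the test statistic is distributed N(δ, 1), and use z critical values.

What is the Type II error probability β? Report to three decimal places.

Noncentrality parameter: δ = d·√n = 0.53 × √10 = 1.6760
Two-sided α = 0.1 → critical value z_{0.05} = 1.645.
Power = Φ(δ − 1.645) + Φ(−δ − 1.645) = Φ(0.031) + Φ(-3.321) = 0.5124 + 0.0004 = 0.5129.
Type II error: β = 1 − power = 1 − 0.5129 = 0.4871.

β ≈ 0.487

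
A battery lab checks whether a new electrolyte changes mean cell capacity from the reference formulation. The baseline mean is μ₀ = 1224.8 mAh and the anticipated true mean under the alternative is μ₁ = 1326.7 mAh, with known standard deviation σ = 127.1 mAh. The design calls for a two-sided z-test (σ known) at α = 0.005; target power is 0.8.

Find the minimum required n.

Standardized effect: d = |μ₁ − μ₀| / σ = |1326.7 − 1224.8| / 127.1 = 0.8017
Set Φ(δ − 2.807) = 0.8; then δ − 2.807 = Φ⁻¹(0.8) = 0.842, giving δ = 3.649.
(Ignoring the negligible lower-tail rejection probability gives the usual closed-form inversion.)
δ = d·√n ⇒ n = (δ/d)² = (3.649 / 0.8017)² = 20.71.
Round up to the next whole unit.

n = 21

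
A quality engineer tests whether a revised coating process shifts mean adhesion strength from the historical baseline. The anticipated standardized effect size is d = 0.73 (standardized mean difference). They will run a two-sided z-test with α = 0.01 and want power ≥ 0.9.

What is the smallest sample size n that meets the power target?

For power 0.9 need Φ(δ − z_{0.005}) = 0.9, so δ = z_{0.005} + z_{0.10} = 2.576 + 1.282 = 3.857.
(Ignoring the negligible lower-tail rejection probability gives the usual closed-form inversion.)
δ = d·√n ⇒ n = (δ/d)² = (3.857 / 0.73)² = 27.92.
Rounding up, n = 28.

n = 28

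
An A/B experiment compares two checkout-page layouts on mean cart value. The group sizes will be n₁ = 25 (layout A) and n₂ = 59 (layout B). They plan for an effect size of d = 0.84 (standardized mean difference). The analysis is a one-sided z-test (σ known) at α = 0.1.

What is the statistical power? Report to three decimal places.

Power ≈ 0.987

Noncentrality parameter: δ = d / √(1/n₁ + 1/n₂) = 0.84 / √(1/25 + 1/59) = 3.5199
Critical value for a one-sided test at α = 0.1: z_α = 1.282.
Power = P(Z > 1.282 − δ) = Φ(2.238) = 0.9874.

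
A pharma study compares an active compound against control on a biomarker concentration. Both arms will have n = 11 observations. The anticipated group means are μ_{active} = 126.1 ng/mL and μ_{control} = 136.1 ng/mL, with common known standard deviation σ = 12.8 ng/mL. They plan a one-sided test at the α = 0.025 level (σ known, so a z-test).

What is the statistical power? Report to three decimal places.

Standardized effect: d = |μ_{active} − μ_{control}| / σ = |126.1 − 136.1| / 12.8 = 0.7812
Noncentrality parameter: δ = d·√(n/2) = 0.7812 × √(11/2) = 1.8322
Critical value for a one-sided test at α = 0.025: z_α = 1.960.
Power = P(Z > 1.960 − δ) = Φ(-0.128) = 0.4492.

Power ≈ 0.449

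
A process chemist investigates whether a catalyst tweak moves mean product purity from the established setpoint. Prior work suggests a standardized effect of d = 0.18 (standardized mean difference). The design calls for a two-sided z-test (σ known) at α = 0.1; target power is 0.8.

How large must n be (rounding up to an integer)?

For power 0.8 need Φ(δ − z_{0.05}) = 0.8, so δ = z_{0.05} + z_{0.20} = 1.645 + 0.842 = 2.486.
(The Φ(−δ − z_{α/2}) term is vanishingly small for δ > 0 and is dropped in the standard sample-size formula.)
δ = d·√n ⇒ n = (δ/d)² = (2.486 / 0.18)² = 190.82.
Round up to the next whole unit.

n = 191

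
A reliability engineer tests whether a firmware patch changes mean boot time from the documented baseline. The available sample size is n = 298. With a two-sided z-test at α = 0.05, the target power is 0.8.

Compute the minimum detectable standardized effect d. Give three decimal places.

Required noncentrality: δ = z_{0.025} + z_{0.20} = 1.960 + 0.842 = 2.802.
(The second rejection-region term Φ(−δ − z_{α/2}) is negligible and dropped.)
δ = d·√n ⇒ d = δ/√n = 2.802/√298 = 0.1623.

d ≈ 0.162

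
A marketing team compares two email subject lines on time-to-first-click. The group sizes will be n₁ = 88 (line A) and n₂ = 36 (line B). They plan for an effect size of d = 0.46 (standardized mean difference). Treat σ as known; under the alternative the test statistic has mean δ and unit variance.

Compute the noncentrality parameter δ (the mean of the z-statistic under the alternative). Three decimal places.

δ ≈ 2.325

The noncentrality parameter scales effect size by the design's sample-size factor: δ = d / √(1/n₁ + 1/n₂) = 0.46 / √(1/88 + 1/36) = 2.3251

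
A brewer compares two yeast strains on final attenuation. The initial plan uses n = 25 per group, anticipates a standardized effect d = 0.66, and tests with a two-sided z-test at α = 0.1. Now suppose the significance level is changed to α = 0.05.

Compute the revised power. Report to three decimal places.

δ = d·√(n/2) = 0.66 × √(25/2) = 2.3335 (unchanged). New critical value: z_{0.025} = 1.960.
Revised power = Φ(δ − 1.960) + Φ(−δ − 1.960) = Φ(0.373) + Φ(-4.293) = 0.6456 + 0.0000 = 0.6456.

Power ≈ 0.646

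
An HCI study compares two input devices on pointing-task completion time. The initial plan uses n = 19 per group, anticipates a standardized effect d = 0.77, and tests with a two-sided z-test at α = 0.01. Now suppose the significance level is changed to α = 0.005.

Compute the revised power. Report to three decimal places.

δ = d·√(n/2) = 0.77 × √(19/2) = 2.3733 (unchanged). New critical value: z_{0.0025} = 2.807.
Revised power = Φ(δ − 2.807) + Φ(−δ − 2.807) = Φ(-0.434) + Φ(-5.180) = 0.3322 + 0.0000 = 0.3322.

Power ≈ 0.332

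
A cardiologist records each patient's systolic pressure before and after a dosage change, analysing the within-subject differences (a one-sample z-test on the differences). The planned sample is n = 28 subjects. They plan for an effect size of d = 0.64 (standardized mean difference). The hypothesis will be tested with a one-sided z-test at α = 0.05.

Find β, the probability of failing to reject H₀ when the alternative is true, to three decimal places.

Noncentrality parameter: δ = d·√n = 0.64 × √28 = 3.3866
One-sided α = 0.05 → critical value z_{0.05} = 1.645.
Power = P(Z > 1.645 − δ) = Φ(1.742) = 0.9592.
Type II error: β = 1 − power = 1 − 0.9592 = 0.0408.

β ≈ 0.041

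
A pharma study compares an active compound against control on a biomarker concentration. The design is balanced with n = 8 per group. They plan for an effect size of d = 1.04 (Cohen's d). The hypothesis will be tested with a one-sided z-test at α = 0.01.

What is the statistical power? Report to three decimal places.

Noncentrality parameter: δ = d·√(n/2) = 1.04 × √(8/2) = 2.0800
One-sided α = 0.01 → critical value z_{0.01} = 2.326.
Power = P(Z > 2.326 − δ) = Φ(-0.246) = 0.4027.

Power ≈ 0.403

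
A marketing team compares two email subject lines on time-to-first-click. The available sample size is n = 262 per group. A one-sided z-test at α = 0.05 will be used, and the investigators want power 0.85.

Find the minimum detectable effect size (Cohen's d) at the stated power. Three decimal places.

Required noncentrality: δ = z_{0.05} + z_{0.15} = 1.645 + 1.036 = 2.681.
δ = d·√(n/2) ⇒ d = δ/√(n/2) = 2.681/√(262/2) = 0.2343.

d ≈ 0.234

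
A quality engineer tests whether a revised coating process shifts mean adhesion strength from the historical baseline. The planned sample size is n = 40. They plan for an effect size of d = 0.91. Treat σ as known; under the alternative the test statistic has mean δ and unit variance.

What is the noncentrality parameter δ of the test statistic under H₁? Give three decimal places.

The noncentrality parameter scales effect size by the design's sample-size factor: δ = d·√n = 0.91 × √40 = 5.7553

δ ≈ 5.755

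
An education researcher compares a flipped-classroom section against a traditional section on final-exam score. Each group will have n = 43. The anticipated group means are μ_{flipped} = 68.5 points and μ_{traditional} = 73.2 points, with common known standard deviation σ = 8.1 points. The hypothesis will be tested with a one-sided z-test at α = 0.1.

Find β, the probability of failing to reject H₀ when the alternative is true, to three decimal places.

β ≈ 0.079

Standardized effect: d = |μ_{flipped} − μ_{traditional}| / σ = |68.5 − 73.2| / 8.1 = 0.5802
Noncentrality parameter: δ = d·√(n/2) = 0.5802 × √(43/2) = 2.6905
Critical value for a one-sided test at α = 0.1: z_α = 1.282.
Power = P(Z > 1.282 − δ) = Φ(1.409) = 0.9206.
Type II error: β = 1 − power = 1 − 0.9206 = 0.0794.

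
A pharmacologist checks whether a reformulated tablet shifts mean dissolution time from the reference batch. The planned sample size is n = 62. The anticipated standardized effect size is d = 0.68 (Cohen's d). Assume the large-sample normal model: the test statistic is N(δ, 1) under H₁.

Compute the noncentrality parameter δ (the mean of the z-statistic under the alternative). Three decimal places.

δ ≈ 5.354

The noncentrality parameter scales effect size by the design's sample-size factor: δ = d·√n = 0.68 × √62 = 5.3543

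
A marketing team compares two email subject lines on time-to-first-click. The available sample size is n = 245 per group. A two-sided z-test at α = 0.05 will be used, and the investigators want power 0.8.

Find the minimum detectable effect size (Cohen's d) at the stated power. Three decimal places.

d ≈ 0.253

Required noncentrality: δ = z_{0.025} + z_{0.20} = 1.960 + 0.842 = 2.802.
(Lower-tail contribution to power is negligible for δ > 0.)
δ = d·√(n/2) ⇒ d = δ/√(n/2) = 2.802/√(245/2) = 0.2531.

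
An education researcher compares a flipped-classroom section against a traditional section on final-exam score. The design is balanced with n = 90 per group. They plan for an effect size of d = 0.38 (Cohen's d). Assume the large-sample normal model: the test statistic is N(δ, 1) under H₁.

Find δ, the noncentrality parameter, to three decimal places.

δ ≈ 2.549

δ = d·√(n/2) = 0.38 × √(90/2) = 2.5491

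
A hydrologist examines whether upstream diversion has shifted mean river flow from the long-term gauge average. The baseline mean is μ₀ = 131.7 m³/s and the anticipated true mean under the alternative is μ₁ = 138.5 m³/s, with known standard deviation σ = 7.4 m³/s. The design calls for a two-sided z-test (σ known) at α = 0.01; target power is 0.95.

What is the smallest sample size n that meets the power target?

n = 22

Standardized effect: d = |μ₁ − μ₀| / σ = |138.5 − 131.7| / 7.4 = 0.9189
Set Φ(δ − 2.576) = 0.95; then δ − 2.576 = Φ⁻¹(0.95) = 1.645, giving δ = 4.221.
(For δ > 0 the lower-tail rejection region contributes negligibly to power, so the one-term inversion is standard.)
δ = d·√n ⇒ n = (δ/d)² = (4.221 / 0.9189)² = 21.10.
Round up to the next whole unit.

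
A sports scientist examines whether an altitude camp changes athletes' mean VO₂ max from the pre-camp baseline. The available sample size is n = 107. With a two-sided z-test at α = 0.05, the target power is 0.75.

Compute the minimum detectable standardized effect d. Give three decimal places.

Need Φ(δ − 1.960) = 0.75, so δ = 1.960 + 0.674 = 2.634.
(Lower-tail contribution to power is negligible for δ > 0.)
δ = d·√n ⇒ d = δ/√n = 2.634/√107 = 0.2547.

d ≈ 0.255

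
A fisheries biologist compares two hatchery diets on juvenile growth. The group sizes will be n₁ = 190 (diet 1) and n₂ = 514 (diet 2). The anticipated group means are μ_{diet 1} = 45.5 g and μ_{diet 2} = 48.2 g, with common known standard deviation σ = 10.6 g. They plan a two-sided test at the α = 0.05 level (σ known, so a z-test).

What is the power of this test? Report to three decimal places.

Standardized effect: d = |μ_{diet 1} − μ_{diet 2}| / σ = |45.5 − 48.2| / 10.6 = 0.2547
Noncentrality parameter: λ = d / √(1/n₁ + 1/n₂) = 0.2547 / √(1/190 + 1/514) = 3.0001
Critical value for a two-sided test at α = 0.05: z_{α/2} = 1.960.
Power = Φ(λ − 1.960) + Φ(−λ − 1.960) = Φ(1.040) + Φ(-4.960) = 0.8509 + 0.0000 = 0.8509.

Power ≈ 0.851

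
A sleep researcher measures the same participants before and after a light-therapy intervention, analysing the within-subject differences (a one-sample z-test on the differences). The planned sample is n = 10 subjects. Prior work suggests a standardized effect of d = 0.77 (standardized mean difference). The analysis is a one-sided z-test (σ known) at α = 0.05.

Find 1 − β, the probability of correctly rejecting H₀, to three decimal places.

Noncentrality parameter: δ = d·√n = 0.77 × √10 = 2.4350
Critical value for a one-sided test at α = 0.05: z_α = 1.645.
Power = Φ(δ − 1.645) = Φ(0.790) = 0.7853.

Power ≈ 0.785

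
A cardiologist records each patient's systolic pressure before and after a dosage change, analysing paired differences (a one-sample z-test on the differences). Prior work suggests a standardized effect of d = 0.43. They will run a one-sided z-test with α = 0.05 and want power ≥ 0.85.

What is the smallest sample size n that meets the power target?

n = 39

For power 0.85 need Φ(δ − z_{0.05}) = 0.85, so δ = z_{0.05} + z_{0.15} = 1.645 + 1.036 = 2.681.
δ = d·√n ⇒ n = (δ/d)² = (2.681 / 0.43)² = 38.88.
Rounding up, n = 39.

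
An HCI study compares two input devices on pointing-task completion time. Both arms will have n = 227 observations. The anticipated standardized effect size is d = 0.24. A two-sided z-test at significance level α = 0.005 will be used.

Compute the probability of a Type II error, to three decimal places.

Noncentrality parameter: δ = d·√(n/2) = 0.24 × √(227/2) = 2.5569
Critical value for a two-sided test at α = 0.005: z_{α/2} = 2.807.
Power = Φ(δ − 2.807) + Φ(−δ − 2.807) = Φ(-0.250) + Φ(-5.364) = 0.4012 + 0.0000 = 0.4012.
Type II error: β = 1 − power = 1 − 0.4012 = 0.5988.

β ≈ 0.599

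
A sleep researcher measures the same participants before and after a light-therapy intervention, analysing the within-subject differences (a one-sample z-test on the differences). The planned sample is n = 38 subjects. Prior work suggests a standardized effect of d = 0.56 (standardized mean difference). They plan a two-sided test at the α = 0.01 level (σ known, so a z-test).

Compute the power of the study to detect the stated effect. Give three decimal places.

Power ≈ 0.810

Noncentrality parameter: δ = d·√n = 0.56 × √38 = 3.4521
Two-sided α = 0.01 → critical value z_{0.005} = 2.576.
Power = Φ(δ − 2.576) + Φ(−δ − 2.576) = Φ(0.876) + Φ(-6.028) = 0.8096 + 0.0000 = 0.8096.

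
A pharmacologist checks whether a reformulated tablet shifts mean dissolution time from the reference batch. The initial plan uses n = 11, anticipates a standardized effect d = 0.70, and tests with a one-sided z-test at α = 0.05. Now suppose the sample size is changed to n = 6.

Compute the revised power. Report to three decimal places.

Power ≈ 0.528

With n = 6: δ = d·√n = 0.70 × √6 = 1.7146. Critical value z_{0.05} = 1.645.
Revised power = Φ(δ − 1.645) = Φ(0.070) = 0.5278.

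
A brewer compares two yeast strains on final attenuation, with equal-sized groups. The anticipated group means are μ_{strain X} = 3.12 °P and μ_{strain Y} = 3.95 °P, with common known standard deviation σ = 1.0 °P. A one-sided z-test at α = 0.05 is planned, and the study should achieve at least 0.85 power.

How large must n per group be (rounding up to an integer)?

n = 21 per group

Standardized effect: d = |μ_{strain X} − μ_{strain Y}| / σ = |3.12 − 3.95| / 1.0 = 0.8300
For power 0.85 need Φ(δ − z_{0.05}) = 0.85, so δ = z_{0.05} + z_{0.15} = 1.645 + 1.036 = 2.681.
δ = d·√(n/2) ⇒ n = 2(δ/d)² = 2 × (2.681 / 0.8300)² = 20.87.
Rounding up, n = 21 per group.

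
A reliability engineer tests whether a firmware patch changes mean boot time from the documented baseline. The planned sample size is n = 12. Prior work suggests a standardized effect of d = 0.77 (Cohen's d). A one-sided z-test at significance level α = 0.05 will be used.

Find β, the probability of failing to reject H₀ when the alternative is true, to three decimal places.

β ≈ 0.153

Noncentrality parameter: δ = d·√n = 0.77 × √12 = 2.6674
One-sided α = 0.05 → critical value z_{0.05} = 1.645.
Power = P(Z > 1.645 − δ) = Φ(1.023) = 0.8467.
Type II error: β = 1 − power = 1 − 0.8467 = 0.1533.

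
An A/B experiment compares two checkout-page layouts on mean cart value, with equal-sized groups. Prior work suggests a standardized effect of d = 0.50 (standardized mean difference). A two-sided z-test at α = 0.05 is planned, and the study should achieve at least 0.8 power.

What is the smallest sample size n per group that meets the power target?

For power 0.8 need Φ(δ − z_{0.025}) = 0.8, so δ = z_{0.025} + z_{0.20} = 1.960 + 0.842 = 2.802.
(The Φ(−δ − z_{α/2}) term is vanishingly small for δ > 0 and is dropped in the standard sample-size formula.)
δ = d·√(n/2) ⇒ n = 2(δ/d)² = 2 × (2.802 / 0.50)² = 62.79.
Round up to the next whole unit.

n = 63 per group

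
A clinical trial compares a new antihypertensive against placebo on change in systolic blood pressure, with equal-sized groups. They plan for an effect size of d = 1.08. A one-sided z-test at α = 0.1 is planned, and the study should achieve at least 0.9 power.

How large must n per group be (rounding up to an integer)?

For power 0.9 need Φ(δ − z_{0.1}) = 0.9, so δ = z_{0.1} + z_{0.10} = 1.282 + 1.282 = 2.563.
δ = d·√(n/2) ⇒ n = 2(δ/d)² = 2 × (2.563 / 1.08)² = 11.26.
Round up to the next whole unit.

n = 12 per group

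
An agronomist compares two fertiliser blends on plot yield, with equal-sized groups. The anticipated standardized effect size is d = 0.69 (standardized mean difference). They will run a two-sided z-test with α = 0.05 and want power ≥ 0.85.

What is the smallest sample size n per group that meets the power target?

n = 38 per group

Set Φ(δ − 1.960) = 0.85; then δ − 1.960 = Φ⁻¹(0.85) = 1.036, giving δ = 2.996.
(For δ > 0 the lower-tail rejection region contributes negligibly to power, so the one-term inversion is standard.)
δ = d·√(n/2) ⇒ n = 2(δ/d)² = 2 × (2.996 / 0.69)² = 37.72.
Round up to the next whole unit.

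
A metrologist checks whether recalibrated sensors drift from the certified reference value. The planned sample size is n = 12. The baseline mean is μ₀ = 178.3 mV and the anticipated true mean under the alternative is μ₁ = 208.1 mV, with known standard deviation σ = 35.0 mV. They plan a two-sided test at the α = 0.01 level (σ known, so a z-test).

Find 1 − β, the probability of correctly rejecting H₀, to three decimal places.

Power ≈ 0.646

Standardized effect: d = |μ₁ − μ₀| / σ = |208.1 − 178.3| / 35.0 = 0.8514
Noncentrality parameter: δ = d·√n = 0.8514 × √12 = 2.9494
Critical value for a two-sided test at α = 0.01: z_{α/2} = 2.576.
Power = Φ(δ − 2.576) + Φ(−δ − 2.576) = Φ(0.374) + Φ(-5.525) = 0.6457 + 0.0000 = 0.6457.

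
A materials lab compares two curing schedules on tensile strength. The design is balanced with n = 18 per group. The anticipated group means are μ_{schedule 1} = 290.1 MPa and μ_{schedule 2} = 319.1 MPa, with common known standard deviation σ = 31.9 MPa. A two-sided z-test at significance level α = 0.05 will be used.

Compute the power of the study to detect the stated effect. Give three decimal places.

Power ≈ 0.779

Standardized effect: d = |μ_{schedule 1} − μ_{schedule 2}| / σ = |290.1 − 319.1| / 31.9 = 0.9091
Noncentrality parameter: δ = d·√(n/2) = 0.9091 × √(18/2) = 2.7273
Two-sided α = 0.05 → critical value z_{0.025} = 1.960.
Power = Φ(δ − 1.960) + Φ(−δ − 1.960) = Φ(0.767) + Φ(-4.687) = 0.7786 + 0.0000 = 0.7786.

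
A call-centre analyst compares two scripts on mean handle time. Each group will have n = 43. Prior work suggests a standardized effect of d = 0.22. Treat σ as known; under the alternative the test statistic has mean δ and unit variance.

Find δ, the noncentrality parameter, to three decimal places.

δ ≈ 1.020

δ = d·√(n/2) = 0.22 × √(43/2) = 1.0201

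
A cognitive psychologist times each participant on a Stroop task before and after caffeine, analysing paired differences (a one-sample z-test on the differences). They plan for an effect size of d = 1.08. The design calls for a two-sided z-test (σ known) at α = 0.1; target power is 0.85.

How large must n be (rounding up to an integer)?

Set Φ(δ − 1.645) = 0.85; then δ − 1.645 = Φ⁻¹(0.85) = 1.036, giving δ = 2.681.
(Ignoring the negligible lower-tail rejection probability gives the usual closed-form inversion.)
δ = d·√n ⇒ n = (δ/d)² = (2.681 / 1.08)² = 6.16.
Round up to the next whole unit.

n = 7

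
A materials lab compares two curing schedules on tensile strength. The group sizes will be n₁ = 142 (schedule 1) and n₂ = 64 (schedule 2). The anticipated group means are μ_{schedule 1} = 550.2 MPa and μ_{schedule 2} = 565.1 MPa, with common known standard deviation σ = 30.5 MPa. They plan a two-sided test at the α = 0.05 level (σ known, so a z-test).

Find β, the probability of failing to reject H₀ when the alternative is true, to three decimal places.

β ≈ 0.099

Standardized effect: d = |μ_{schedule 1} − μ_{schedule 2}| / σ = |550.2 − 565.1| / 30.5 = 0.4885
Noncentrality parameter: δ = d / √(1/n₁ + 1/n₂) = 0.4885 / √(1/142 + 1/64) = 3.2448
Critical value for a two-sided test at α = 0.05: z_{α/2} = 1.960.
Power = Φ(δ − 1.960) + Φ(−δ − 1.960) = Φ(1.285) + Φ(-5.205) = 0.9006 + 0.0000 = 0.9006.
Type II error: β = 1 − power = 1 − 0.9006 = 0.0994.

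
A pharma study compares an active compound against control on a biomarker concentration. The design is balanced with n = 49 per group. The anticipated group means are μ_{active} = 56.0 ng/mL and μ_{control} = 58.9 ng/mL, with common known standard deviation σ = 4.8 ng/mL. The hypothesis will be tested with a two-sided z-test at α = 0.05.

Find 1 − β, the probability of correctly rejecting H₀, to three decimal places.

Power ≈ 0.849

Standardized effect: d = |μ_{active} − μ_{control}| / σ = |56.0 − 58.9| / 4.8 = 0.6042
Noncentrality parameter: δ = d·√(n/2) = 0.6042 × √(49/2) = 2.9905
Critical value for a two-sided test at α = 0.05: z_{α/2} = 1.960.
Power = Φ(δ − 1.960) + Φ(−δ − 1.960) = Φ(1.031) + Φ(-4.950) = 0.8486 + 0.0000 = 0.8486.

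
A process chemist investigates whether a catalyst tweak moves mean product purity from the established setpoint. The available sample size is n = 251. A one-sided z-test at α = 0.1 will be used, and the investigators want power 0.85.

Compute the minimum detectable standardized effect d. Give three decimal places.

d ≈ 0.146

Required noncentrality: δ = z_{0.1} + z_{0.15} = 1.282 + 1.036 = 2.318.
δ = d·√n ⇒ d = δ/√n = 2.318/√251 = 0.1463.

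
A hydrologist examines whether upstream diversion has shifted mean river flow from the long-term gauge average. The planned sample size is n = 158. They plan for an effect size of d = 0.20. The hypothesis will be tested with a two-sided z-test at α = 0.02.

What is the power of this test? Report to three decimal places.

Noncentrality parameter: δ = d·√n = 0.20 × √158 = 2.5140
Two-sided α = 0.02 → critical value z_{0.01} = 2.326.
Power = Φ(δ − 2.326) + Φ(−δ − 2.326) = Φ(0.188) + Φ(-4.840) = 0.5744 + 0.0000 = 0.5744.

Power ≈ 0.574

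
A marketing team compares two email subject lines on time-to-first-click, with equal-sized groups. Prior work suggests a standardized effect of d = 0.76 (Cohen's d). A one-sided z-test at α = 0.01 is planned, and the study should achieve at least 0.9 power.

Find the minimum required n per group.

Set Φ(δ − 2.326) = 0.9; then δ − 2.326 = Φ⁻¹(0.9) = 1.282, giving δ = 3.608.
δ = d·√(n/2) ⇒ n = 2(δ/d)² = 2 × (3.608 / 0.76)² = 45.07.
Round up to the next whole unit.

n = 46 per group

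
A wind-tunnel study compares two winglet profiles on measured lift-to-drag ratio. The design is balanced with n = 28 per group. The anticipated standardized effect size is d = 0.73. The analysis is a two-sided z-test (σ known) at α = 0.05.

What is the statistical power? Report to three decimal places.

Noncentrality parameter: δ = d·√(n/2) = 0.73 × √(28/2) = 2.7314
Two-sided α = 0.05 → critical value z_{0.025} = 1.960.
Power = Φ(δ − 1.960) + Φ(−δ − 1.960) = Φ(0.771) + Φ(-4.691) = 0.7798 + 0.0000 = 0.7798.

Power ≈ 0.780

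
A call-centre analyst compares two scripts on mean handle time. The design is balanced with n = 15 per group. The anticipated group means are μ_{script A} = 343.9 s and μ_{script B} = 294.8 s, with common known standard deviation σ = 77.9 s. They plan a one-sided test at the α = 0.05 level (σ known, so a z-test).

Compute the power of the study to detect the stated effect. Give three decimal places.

Power ≈ 0.532

Standardized effect: d = |μ_{script A} − μ_{script B}| / σ = |343.9 − 294.8| / 77.9 = 0.6303
Noncentrality parameter: δ = d·√(n/2) = 0.6303 × √(15/2) = 1.7261
One-sided α = 0.05 → critical value z_{0.05} = 1.645.
Power = Φ(δ − 1.645) = Φ(0.081) = 0.5324.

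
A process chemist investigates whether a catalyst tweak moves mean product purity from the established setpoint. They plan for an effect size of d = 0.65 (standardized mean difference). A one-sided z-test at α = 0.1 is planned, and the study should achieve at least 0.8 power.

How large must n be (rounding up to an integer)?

n = 11

For power 0.8 need Φ(δ − z_{0.1}) = 0.8, so δ = z_{0.1} + z_{0.20} = 1.282 + 0.842 = 2.123.
δ = d·√n ⇒ n = (δ/d)² = (2.123 / 0.65)² = 10.67.
Rounding up, n = 11.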